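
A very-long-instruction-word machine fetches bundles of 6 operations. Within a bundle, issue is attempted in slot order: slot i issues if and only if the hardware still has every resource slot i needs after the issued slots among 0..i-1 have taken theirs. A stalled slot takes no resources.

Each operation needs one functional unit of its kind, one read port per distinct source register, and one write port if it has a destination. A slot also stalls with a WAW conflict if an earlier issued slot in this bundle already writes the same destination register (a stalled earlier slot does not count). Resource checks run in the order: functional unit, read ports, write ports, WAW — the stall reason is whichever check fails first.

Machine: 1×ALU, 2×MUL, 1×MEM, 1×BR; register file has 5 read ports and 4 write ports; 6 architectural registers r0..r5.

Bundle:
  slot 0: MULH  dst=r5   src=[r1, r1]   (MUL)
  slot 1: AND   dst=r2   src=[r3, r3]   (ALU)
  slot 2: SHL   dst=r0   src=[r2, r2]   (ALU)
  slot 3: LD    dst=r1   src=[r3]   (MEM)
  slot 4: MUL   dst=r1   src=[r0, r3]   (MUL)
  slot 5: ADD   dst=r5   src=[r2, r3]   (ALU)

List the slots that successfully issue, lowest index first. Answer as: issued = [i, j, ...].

issued = [0, 1, 3]

#0 MUL src=r1,r1 dispatched  <A:1 Mu:1 Ld:1 B:1 rd:4 wr:3>
#1 ALU src=r3,r3 dispatched  <A:0 Mu:1 Ld:1 B:1 rd:3 wr:2>
#2 ALU src=r2,r2 held:FU  <A:0 Mu:1 Ld:1 B:1 rd:3 wr:2>
#3 MEM src=r3 dispatched  <A:0 Mu:1 Ld:0 B:1 rd:2 wr:1>
#4 MUL src=r0,r3 held:WAW  <A:0 Mu:1 Ld:0 B:1 rd:2 wr:1>
#5 ALU src=r2,r3 held:FU  <A:0 Mu:1 Ld:0 B:1 rd:2 wr:1>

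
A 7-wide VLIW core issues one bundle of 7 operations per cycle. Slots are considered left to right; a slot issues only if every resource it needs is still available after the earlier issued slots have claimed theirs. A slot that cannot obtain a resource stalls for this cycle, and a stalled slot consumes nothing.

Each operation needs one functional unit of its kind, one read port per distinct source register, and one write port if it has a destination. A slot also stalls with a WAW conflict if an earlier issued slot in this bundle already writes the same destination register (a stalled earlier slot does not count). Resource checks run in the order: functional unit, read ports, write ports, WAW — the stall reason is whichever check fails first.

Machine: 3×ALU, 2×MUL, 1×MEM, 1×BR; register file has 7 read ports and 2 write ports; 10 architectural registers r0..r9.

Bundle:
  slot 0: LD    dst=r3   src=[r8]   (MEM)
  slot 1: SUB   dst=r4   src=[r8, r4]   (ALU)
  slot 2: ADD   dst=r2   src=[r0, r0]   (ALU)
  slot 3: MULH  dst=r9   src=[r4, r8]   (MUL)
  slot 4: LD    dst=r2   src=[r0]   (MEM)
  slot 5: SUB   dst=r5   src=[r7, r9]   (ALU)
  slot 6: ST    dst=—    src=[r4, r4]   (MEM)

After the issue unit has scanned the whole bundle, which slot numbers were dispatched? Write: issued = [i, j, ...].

issued = [0, 1]

(0) want 1×MEM +1rd +1wr — yes → AL3|MU2|ME0|BR1|rd6|wr1
(1) want 1×ALU +2rd +1wr — yes → AL2|MU2|ME0|BR1|rd4|wr0
(2) want 1×ALU +1rd +1wr — WR_PORT → AL2|MU2|ME0|BR1|rd4|wr0
(3) want 1×MUL +2rd +1wr — WR_PORT → AL2|MU2|ME0|BR1|rd4|wr0
(4) want 1×MEM +1rd +1wr — FU → AL2|MU2|ME0|BR1|rd4|wr0
(5) want 1×ALU +2rd +1wr — WR_PORT → AL2|MU2|ME0|BR1|rd4|wr0
(6) want 1×MEM +1rd +0wr — FU → AL2|MU2|ME0|BR1|rd4|wr0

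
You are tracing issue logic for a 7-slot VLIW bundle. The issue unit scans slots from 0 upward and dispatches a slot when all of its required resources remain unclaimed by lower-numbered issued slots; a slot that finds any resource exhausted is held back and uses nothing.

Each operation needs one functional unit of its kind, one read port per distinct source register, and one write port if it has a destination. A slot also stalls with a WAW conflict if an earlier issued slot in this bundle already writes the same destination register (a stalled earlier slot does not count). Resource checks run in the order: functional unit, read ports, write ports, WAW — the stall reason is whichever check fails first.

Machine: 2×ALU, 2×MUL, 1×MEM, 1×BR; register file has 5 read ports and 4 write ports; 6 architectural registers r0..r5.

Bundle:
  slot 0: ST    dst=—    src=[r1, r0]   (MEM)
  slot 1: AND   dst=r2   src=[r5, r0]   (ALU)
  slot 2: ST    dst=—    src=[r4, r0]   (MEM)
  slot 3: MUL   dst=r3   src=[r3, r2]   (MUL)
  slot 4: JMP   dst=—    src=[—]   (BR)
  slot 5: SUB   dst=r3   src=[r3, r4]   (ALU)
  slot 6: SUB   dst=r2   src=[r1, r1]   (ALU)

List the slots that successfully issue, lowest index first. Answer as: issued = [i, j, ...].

#0 MEM src=r1,r0 dispatched  <A:2 Mu:2 Ld:0 B:1 rd:3 wr:4>
#1 ALU src=r5,r0 dispatched  <A:1 Mu:2 Ld:0 B:1 rd:1 wr:3>
#2 MEM src=r4,r0 held:FU  <A:1 Mu:2 Ld:0 B:1 rd:1 wr:3>
#3 MUL src=r3,r2 held:RD_PORT  <A:1 Mu:2 Ld:0 B:1 rd:1 wr:3>
#4 BR src=- dispatched  <A:1 Mu:2 Ld:0 B:0 rd:1 wr:3>
#5 ALU src=r3,r4 held:RD_PORT  <A:1 Mu:2 Ld:0 B:0 rd:1 wr:3>
#6 ALU src=r1,r1 held:WAW  <A:1 Mu:2 Ld:0 B:0 rd:1 wr:3>

issued = [0, 1, 4]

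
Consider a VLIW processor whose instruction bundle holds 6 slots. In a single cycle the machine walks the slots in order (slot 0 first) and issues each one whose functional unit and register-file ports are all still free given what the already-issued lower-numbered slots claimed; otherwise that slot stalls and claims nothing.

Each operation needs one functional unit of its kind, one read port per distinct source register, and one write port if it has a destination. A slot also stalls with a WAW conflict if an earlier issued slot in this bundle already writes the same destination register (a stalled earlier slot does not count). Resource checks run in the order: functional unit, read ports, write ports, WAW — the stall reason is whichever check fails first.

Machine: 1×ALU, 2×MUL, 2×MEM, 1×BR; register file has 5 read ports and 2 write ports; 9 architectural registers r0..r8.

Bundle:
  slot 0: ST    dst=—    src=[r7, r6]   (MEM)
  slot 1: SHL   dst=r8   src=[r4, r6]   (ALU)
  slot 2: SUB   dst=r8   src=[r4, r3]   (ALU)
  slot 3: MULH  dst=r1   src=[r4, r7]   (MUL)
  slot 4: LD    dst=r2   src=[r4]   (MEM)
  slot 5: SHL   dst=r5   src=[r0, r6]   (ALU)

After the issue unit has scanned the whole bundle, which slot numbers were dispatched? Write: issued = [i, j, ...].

issued = [0, 1, 4]

slot 0 (MEM): ISSUE — free A1,Mu2,Ld1,B1 rp3 wp2
slot 1 (ALU): ISSUE — free A0,Mu2,Ld1,B1 rp1 wp1
slot 2 (ALU): stall FU — free A0,Mu2,Ld1,B1 rp1 wp1
slot 3 (MUL): stall RD_PORT — free A0,Mu2,Ld1,B1 rp1 wp1
slot 4 (MEM): ISSUE — free A0,Mu2,Ld0,B1 rp0 wp0
slot 5 (ALU): stall FU — free A0,Mu2,Ld0,B1 rp0 wp0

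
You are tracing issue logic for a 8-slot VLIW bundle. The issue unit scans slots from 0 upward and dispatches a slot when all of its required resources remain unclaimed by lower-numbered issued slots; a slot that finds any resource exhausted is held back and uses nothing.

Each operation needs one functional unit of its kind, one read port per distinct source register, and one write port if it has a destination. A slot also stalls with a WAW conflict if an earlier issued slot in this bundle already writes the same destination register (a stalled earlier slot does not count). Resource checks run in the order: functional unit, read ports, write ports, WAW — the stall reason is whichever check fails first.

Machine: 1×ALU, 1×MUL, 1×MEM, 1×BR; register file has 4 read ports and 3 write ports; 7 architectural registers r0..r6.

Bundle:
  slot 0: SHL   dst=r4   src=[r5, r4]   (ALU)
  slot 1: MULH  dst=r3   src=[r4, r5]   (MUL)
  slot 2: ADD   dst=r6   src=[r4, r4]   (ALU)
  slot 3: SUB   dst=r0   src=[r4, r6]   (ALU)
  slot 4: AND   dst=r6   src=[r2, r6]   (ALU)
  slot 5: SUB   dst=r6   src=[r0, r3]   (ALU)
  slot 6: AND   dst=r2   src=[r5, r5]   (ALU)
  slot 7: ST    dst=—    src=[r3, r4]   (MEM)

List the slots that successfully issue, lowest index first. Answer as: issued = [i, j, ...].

issued = [0, 1]

slot 0 (ALU): ISSUE — free A0,Mu1,Ld1,B1 rp2 wp2
slot 1 (MUL): ISSUE — free A0,Mu0,Ld1,B1 rp0 wp1
slot 2 (ALU): stall FU — free A0,Mu0,Ld1,B1 rp0 wp1
slot 3 (ALU): stall FU — free A0,Mu0,Ld1,B1 rp0 wp1
slot 4 (ALU): stall FU — free A0,Mu0,Ld1,B1 rp0 wp1
slot 5 (ALU): stall FU — free A0,Mu0,Ld1,B1 rp0 wp1
slot 6 (ALU): stall FU — free A0,Mu0,Ld1,B1 rp0 wp1
slot 7 (MEM): stall RD_PORT — free A0,Mu0,Ld1,B1 rp0 wp1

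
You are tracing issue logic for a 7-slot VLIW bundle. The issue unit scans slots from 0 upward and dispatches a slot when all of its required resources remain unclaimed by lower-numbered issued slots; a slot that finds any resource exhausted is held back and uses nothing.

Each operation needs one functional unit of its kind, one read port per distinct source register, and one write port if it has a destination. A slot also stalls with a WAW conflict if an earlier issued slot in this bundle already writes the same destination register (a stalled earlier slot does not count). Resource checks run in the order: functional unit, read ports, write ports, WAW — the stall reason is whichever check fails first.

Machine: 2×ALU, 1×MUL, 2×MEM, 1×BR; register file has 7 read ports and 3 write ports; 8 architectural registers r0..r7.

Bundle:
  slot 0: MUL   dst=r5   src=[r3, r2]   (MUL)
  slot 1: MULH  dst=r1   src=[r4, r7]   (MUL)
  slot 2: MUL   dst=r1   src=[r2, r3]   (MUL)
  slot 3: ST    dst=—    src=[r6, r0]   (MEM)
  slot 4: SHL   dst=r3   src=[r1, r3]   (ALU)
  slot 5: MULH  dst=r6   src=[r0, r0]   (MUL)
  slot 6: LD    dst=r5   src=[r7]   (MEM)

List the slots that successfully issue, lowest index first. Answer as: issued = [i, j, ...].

#0 MUL src=r3,r2 dispatched  <A:2 Mu:0 Ld:2 B:1 rd:5 wr:2>
#1 MUL src=r4,r7 held:FU  <A:2 Mu:0 Ld:2 B:1 rd:5 wr:2>
#2 MUL src=r2,r3 held:FU  <A:2 Mu:0 Ld:2 B:1 rd:5 wr:2>
#3 MEM src=r6,r0 dispatched  <A:2 Mu:0 Ld:1 B:1 rd:3 wr:2>
#4 ALU src=r1,r3 dispatched  <A:1 Mu:0 Ld:1 B:1 rd:1 wr:1>
#5 MUL src=r0,r0 held:FU  <A:1 Mu:0 Ld:1 B:1 rd:1 wr:1>
#6 MEM src=r7 held:WAW  <A:1 Mu:0 Ld:1 B:1 rd:1 wr:1>

issued = [0, 3, 4]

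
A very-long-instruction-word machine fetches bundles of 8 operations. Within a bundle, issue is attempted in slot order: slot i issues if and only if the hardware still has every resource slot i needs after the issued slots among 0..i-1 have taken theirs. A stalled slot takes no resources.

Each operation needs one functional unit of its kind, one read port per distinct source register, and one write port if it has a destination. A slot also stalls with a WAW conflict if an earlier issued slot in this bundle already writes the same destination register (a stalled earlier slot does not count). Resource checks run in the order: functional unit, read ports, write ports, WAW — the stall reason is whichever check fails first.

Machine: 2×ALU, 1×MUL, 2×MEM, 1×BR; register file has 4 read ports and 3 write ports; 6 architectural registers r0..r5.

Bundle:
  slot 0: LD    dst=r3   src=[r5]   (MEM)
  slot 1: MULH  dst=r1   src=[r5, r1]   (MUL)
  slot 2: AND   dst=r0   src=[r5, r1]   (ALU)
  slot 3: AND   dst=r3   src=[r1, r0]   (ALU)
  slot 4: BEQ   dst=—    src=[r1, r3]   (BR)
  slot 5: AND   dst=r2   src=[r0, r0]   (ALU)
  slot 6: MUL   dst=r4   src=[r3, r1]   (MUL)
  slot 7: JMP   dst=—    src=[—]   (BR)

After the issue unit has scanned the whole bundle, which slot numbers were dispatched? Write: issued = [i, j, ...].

issued = [0, 1, 5, 7]

(0) want 1×MEM +1rd +1wr — yes → AL2|MU1|ME1|BR1|rd3|wr2
(1) want 1×MUL +2rd +1wr — yes → AL2|MU0|ME1|BR1|rd1|wr1
(2) want 1×ALU +2rd +1wr — RD_PORT → AL2|MU0|ME1|BR1|rd1|wr1
(3) want 1×ALU +2rd +1wr — RD_PORT → AL2|MU0|ME1|BR1|rd1|wr1
(4) want 1×BR +2rd +0wr — RD_PORT → AL2|MU0|ME1|BR1|rd1|wr1
(5) want 1×ALU +1rd +1wr — yes → AL1|MU0|ME1|BR1|rd0|wr0
(6) want 1×MUL +2rd +1wr — FU → AL1|MU0|ME1|BR1|rd0|wr0
(7) want 1×BR +0rd +0wr — yes → AL1|MU0|ME1|BR0|rd0|wr0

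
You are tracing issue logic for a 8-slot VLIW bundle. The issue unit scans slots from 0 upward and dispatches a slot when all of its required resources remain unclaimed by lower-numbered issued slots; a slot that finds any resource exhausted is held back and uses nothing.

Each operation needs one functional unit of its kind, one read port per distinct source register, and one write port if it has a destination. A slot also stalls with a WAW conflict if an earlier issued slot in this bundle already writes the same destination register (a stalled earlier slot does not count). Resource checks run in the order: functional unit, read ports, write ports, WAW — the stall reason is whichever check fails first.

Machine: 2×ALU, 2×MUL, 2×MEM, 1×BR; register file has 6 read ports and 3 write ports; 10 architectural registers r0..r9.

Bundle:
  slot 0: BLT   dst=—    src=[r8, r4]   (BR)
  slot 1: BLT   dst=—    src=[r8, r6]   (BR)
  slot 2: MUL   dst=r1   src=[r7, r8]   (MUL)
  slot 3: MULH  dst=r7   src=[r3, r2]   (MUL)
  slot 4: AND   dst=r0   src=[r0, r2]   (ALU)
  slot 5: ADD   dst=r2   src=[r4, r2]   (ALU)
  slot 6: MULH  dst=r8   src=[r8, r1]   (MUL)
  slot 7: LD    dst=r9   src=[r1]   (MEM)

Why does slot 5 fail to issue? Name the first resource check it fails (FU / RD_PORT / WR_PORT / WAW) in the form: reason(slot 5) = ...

(0) want 1×BR +2rd +0wr — yes → AL2|MU2|ME2|BR0|rd4|wr3
(1) want 1×BR +2rd +0wr — FU → AL2|MU2|ME2|BR0|rd4|wr3
(2) want 1×MUL +2rd +1wr — yes → AL2|MU1|ME2|BR0|rd2|wr2
(3) want 1×MUL +2rd +1wr — yes → AL2|MU0|ME2|BR0|rd0|wr1
(4) want 1×ALU +2rd +1wr — RD_PORT → AL2|MU0|ME2|BR0|rd0|wr1
(5) want 1×ALU +2rd +1wr — RD_PORT → AL2|MU0|ME2|BR0|rd0|wr1
(6) want 1×MUL +2rd +1wr — FU → AL2|MU0|ME2|BR0|rd0|wr1
(7) want 1×MEM +1rd +1wr — RD_PORT → AL2|MU0|ME2|BR0|rd0|wr1

reason(slot 5) = RD_PORT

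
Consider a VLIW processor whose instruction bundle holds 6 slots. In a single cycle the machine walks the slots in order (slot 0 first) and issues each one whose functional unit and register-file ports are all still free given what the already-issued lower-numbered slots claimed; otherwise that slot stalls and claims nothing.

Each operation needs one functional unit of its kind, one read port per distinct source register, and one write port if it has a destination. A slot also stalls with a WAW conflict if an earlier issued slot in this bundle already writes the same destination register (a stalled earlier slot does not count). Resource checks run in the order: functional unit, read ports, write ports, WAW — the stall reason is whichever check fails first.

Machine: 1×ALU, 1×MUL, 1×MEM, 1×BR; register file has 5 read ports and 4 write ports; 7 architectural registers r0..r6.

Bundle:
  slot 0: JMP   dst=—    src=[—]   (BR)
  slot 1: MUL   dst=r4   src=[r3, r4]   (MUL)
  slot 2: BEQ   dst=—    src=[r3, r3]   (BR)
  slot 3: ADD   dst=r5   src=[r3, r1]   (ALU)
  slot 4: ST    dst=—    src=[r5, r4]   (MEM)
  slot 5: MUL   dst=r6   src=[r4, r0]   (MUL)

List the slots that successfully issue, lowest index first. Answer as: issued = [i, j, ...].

[0] BR needs rd=0 wr=0: ok; after: ALU=1 MUL=1 MEM=1 BR=0, R=5, W=4
[1] MUL needs rd=2 wr=1: ok; after: ALU=1 MUL=0 MEM=1 BR=0, R=3, W=3
[2] BR needs rd=1 wr=0: FU; after: ALU=1 MUL=0 MEM=1 BR=0, R=3, W=3
[3] ALU needs rd=2 wr=1: ok; after: ALU=0 MUL=0 MEM=1 BR=0, R=1, W=2
[4] MEM needs rd=2 wr=0: RD_PORT; after: ALU=0 MUL=0 MEM=1 BR=0, R=1, W=2
[5] MUL needs rd=2 wr=1: FU; after: ALU=0 MUL=0 MEM=1 BR=0, R=1, W=2

issued = [0, 1, 3]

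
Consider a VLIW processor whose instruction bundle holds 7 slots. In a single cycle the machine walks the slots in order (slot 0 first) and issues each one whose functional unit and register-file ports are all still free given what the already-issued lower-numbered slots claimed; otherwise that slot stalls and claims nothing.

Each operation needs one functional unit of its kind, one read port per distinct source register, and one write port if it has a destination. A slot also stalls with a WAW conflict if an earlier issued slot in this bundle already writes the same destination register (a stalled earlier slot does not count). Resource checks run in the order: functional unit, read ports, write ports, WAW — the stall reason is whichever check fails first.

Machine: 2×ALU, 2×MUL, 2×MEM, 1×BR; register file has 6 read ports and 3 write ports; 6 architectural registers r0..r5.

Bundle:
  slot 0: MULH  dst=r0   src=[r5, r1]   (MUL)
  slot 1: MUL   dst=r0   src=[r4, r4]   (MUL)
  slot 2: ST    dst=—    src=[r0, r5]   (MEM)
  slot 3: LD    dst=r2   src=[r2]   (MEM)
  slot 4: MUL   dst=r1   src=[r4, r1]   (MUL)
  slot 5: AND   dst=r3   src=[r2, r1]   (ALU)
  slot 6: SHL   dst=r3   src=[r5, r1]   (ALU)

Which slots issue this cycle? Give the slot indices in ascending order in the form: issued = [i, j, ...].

slot 0 (MUL): ISSUE — free A2,Mu1,Ld2,B1 rp4 wp2
slot 1 (MUL): stall WAW — free A2,Mu1,Ld2,B1 rp4 wp2
slot 2 (MEM): ISSUE — free A2,Mu1,Ld1,B1 rp2 wp2
slot 3 (MEM): ISSUE — free A2,Mu1,Ld0,B1 rp1 wp1
slot 4 (MUL): stall RD_PORT — free A2,Mu1,Ld0,B1 rp1 wp1
slot 5 (ALU): stall RD_PORT — free A2,Mu1,Ld0,B1 rp1 wp1
slot 6 (ALU): stall RD_PORT — free A2,Mu1,Ld0,B1 rp1 wp1

issued = [0, 2, 3]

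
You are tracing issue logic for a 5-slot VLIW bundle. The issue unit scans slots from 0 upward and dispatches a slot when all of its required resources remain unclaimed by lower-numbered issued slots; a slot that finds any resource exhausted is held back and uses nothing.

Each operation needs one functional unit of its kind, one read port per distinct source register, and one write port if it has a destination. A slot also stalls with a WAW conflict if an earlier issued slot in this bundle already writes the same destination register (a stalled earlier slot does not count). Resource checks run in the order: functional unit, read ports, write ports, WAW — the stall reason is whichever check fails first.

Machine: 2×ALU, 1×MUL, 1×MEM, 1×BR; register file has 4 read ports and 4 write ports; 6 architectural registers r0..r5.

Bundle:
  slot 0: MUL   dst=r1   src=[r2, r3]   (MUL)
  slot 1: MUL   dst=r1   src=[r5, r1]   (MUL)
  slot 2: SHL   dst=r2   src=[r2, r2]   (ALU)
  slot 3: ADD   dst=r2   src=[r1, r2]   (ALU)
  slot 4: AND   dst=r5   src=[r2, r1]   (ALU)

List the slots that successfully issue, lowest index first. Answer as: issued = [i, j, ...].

issued = [0, 2]

  0. MUL→r1 ⇒ go  {2A/0Mu/1Ld/1B | 2r 3w}
  1. MUL→r1 ⇒ no(FU)  {2A/0Mu/1Ld/1B | 2r 3w}
  2. ALU→r2 ⇒ go  {1A/0Mu/1Ld/1B | 1r 2w}
  3. ALU→r2 ⇒ no(RD_PORT)  {1A/0Mu/1Ld/1B | 1r 2w}
  4. ALU→r5 ⇒ no(RD_PORT)  {1A/0Mu/1Ld/1B | 1r 2w}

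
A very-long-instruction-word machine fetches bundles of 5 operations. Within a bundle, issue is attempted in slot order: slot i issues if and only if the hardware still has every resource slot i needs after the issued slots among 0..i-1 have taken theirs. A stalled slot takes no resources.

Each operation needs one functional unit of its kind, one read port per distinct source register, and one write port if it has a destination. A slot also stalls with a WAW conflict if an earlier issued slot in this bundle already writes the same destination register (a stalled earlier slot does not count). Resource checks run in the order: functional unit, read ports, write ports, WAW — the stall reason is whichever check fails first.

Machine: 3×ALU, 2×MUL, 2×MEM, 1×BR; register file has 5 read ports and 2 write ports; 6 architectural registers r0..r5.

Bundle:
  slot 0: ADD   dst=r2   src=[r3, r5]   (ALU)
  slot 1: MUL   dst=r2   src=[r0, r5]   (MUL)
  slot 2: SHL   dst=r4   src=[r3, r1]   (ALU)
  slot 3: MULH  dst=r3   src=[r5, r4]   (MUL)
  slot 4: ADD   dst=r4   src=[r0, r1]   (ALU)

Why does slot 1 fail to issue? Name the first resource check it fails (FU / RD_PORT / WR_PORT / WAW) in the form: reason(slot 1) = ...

reason(slot 1) = WAW

(0) want 1×ALU +2rd +1wr — yes → AL2|MU2|ME2|BR1|rd3|wr1
(1) want 1×MUL +2rd +1wr — WAW → AL2|MU2|ME2|BR1|rd3|wr1
(2) want 1×ALU +2rd +1wr — yes → AL1|MU2|ME2|BR1|rd1|wr0
(3) want 1×MUL +2rd +1wr — RD_PORT → AL1|MU2|ME2|BR1|rd1|wr0
(4) want 1×ALU +2rd +1wr — RD_PORT → AL1|MU2|ME2|BR1|rd1|wr0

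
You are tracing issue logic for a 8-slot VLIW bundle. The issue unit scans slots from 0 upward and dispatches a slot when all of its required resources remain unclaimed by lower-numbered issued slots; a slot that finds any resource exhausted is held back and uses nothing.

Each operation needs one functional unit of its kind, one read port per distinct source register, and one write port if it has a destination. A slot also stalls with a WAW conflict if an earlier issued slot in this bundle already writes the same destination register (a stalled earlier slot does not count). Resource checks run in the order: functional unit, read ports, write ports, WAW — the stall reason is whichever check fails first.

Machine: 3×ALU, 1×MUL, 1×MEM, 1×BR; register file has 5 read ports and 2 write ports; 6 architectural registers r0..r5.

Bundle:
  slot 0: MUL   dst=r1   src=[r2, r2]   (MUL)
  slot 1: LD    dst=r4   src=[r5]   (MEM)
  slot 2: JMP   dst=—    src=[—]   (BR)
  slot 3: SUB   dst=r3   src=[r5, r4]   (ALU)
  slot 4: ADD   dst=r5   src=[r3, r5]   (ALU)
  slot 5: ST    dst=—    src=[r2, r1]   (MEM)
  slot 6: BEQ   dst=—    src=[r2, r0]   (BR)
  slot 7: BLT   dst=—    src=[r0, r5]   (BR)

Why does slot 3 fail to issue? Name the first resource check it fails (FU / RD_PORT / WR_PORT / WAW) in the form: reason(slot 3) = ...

(0) want 1×MUL +1rd +1wr — yes → AL3|MU0|ME1|BR1|rd4|wr1
(1) want 1×MEM +1rd +1wr — yes → AL3|MU0|ME0|BR1|rd3|wr0
(2) want 1×BR +0rd +0wr — yes → AL3|MU0|ME0|BR0|rd3|wr0
(3) want 1×ALU +2rd +1wr — WR_PORT → AL3|MU0|ME0|BR0|rd3|wr0
(4) want 1×ALU +2rd +1wr — WR_PORT → AL3|MU0|ME0|BR0|rd3|wr0
(5) want 1×MEM +2rd +0wr — FU → AL3|MU0|ME0|BR0|rd3|wr0
(6) want 1×BR +2rd +0wr — FU → AL3|MU0|ME0|BR0|rd3|wr0
(7) want 1×BR +2rd +0wr — FU → AL3|MU0|ME0|BR0|rd3|wr0

reason(slot 3) = WR_PORT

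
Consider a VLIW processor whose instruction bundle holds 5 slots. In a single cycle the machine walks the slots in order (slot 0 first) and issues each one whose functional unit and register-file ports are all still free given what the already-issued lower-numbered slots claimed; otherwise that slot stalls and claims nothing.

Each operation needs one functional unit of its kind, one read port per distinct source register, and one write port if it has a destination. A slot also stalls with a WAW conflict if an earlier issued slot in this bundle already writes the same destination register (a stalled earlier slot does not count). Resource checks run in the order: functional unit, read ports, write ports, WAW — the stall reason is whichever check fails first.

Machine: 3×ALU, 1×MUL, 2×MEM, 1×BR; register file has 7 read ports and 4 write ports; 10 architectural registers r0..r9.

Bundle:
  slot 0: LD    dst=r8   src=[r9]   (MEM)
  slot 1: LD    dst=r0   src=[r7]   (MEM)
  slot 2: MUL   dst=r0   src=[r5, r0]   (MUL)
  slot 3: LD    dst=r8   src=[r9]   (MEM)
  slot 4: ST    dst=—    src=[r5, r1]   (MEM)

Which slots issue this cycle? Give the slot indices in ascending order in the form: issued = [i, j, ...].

#0 MEM src=r9 dispatched  <A:3 Mu:1 Ld:1 B:1 rd:6 wr:3>
#1 MEM src=r7 dispatched  <A:3 Mu:1 Ld:0 B:1 rd:5 wr:2>
#2 MUL src=r5,r0 held:WAW  <A:3 Mu:1 Ld:0 B:1 rd:5 wr:2>
#3 MEM src=r9 held:FU  <A:3 Mu:1 Ld:0 B:1 rd:5 wr:2>
#4 MEM src=r5,r1 held:FU  <A:3 Mu:1 Ld:0 B:1 rd:5 wr:2>

issued = [0, 1]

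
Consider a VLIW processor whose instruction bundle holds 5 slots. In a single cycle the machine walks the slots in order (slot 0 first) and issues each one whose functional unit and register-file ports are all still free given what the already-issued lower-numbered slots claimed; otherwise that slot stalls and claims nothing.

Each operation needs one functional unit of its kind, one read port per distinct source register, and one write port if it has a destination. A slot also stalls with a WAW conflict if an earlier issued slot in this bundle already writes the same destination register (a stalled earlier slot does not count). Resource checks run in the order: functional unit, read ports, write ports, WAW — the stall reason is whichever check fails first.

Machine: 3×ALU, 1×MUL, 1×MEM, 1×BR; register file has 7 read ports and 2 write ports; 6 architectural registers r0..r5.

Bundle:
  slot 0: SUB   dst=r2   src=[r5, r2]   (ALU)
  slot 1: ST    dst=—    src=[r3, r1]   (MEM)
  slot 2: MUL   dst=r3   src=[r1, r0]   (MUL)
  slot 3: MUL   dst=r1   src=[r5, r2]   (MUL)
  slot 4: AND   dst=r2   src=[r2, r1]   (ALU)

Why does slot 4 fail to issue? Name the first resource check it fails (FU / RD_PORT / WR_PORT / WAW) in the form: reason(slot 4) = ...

reason(slot 4) = RD_PORT

#0 ALU src=r5,r2 dispatched  <A:2 Mu:1 Ld:1 B:1 rd:5 wr:1>
#1 MEM src=r3,r1 dispatched  <A:2 Mu:1 Ld:0 B:1 rd:3 wr:1>
#2 MUL src=r1,r0 dispatched  <A:2 Mu:0 Ld:0 B:1 rd:1 wr:0>
#3 MUL src=r5,r2 held:FU  <A:2 Mu:0 Ld:0 B:1 rd:1 wr:0>
#4 ALU src=r2,r1 held:RD_PORT  <A:2 Mu:0 Ld:0 B:1 rd:1 wr:0>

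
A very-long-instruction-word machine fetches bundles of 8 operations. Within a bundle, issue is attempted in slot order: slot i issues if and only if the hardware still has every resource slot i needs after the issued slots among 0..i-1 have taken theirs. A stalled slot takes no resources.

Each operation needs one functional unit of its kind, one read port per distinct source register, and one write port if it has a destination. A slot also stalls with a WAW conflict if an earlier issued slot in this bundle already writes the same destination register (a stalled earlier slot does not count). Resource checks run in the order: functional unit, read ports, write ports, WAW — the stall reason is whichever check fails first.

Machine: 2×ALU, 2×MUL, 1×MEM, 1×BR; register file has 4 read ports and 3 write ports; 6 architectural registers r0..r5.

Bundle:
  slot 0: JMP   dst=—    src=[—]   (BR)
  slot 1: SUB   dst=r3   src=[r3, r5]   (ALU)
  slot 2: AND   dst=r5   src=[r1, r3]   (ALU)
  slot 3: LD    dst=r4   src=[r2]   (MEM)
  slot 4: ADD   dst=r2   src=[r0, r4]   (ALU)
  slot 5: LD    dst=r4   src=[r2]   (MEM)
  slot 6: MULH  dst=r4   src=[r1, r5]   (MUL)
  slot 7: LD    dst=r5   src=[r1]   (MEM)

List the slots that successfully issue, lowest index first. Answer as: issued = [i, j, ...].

issued = [0, 1, 2]

slot 0 (BR): ISSUE — free A2,Mu2,Ld1,B0 rp4 wp3
slot 1 (ALU): ISSUE — free A1,Mu2,Ld1,B0 rp2 wp2
slot 2 (ALU): ISSUE — free A0,Mu2,Ld1,B0 rp0 wp1
slot 3 (MEM): stall RD_PORT — free A0,Mu2,Ld1,B0 rp0 wp1
slot 4 (ALU): stall FU — free A0,Mu2,Ld1,B0 rp0 wp1
slot 5 (MEM): stall RD_PORT — free A0,Mu2,Ld1,B0 rp0 wp1
slot 6 (MUL): stall RD_PORT — free A0,Mu2,Ld1,B0 rp0 wp1
slot 7 (MEM): stall RD_PORT — free A0,Mu2,Ld1,B0 rp0 wp1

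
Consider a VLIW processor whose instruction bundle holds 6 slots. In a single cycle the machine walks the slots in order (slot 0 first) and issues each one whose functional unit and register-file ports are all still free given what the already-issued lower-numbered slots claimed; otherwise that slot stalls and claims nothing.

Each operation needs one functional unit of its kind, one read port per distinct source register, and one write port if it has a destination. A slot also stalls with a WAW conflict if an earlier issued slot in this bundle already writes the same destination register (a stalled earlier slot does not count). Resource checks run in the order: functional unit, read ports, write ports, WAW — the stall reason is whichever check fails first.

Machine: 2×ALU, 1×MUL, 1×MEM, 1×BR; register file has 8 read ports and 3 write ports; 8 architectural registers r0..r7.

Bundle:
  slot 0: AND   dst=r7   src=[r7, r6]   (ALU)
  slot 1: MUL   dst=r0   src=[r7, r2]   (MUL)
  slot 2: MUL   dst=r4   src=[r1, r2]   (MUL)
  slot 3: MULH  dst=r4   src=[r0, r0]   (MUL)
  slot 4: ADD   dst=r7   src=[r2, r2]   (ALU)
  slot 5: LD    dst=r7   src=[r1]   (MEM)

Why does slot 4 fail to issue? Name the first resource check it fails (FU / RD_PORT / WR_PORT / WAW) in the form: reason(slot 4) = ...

reason(slot 4) = WAW

[0] ALU needs rd=2 wr=1: ok; after: ALU=1 MUL=1 MEM=1 BR=1, R=6, W=2
[1] MUL needs rd=2 wr=1: ok; after: ALU=1 MUL=0 MEM=1 BR=1, R=4, W=1
[2] MUL needs rd=2 wr=1: FU; after: ALU=1 MUL=0 MEM=1 BR=1, R=4, W=1
[3] MUL needs rd=1 wr=1: FU; after: ALU=1 MUL=0 MEM=1 BR=1, R=4, W=1
[4] ALU needs rd=1 wr=1: WAW; after: ALU=1 MUL=0 MEM=1 BR=1, R=4, W=1
[5] MEM needs rd=1 wr=1: WAW; after: ALU=1 MUL=0 MEM=1 BR=1, R=4, W=1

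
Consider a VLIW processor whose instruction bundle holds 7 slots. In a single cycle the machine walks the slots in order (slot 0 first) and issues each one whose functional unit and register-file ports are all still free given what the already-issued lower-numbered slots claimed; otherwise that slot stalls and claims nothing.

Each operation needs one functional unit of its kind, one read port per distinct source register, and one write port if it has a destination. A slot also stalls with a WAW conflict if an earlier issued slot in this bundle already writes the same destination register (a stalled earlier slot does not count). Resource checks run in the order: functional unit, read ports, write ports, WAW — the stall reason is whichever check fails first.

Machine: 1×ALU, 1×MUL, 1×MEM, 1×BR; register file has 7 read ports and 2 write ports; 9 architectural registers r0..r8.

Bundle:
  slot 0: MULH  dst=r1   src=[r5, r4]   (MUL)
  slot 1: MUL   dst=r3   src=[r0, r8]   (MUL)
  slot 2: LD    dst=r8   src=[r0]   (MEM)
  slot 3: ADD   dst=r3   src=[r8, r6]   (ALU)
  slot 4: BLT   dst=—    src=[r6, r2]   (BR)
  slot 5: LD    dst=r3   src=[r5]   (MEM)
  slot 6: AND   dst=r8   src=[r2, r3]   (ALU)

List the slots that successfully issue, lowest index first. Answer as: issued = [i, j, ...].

#0 MUL src=r5,r4 dispatched  <A:1 Mu:0 Ld:1 B:1 rd:5 wr:1>
#1 MUL src=r0,r8 held:FU  <A:1 Mu:0 Ld:1 B:1 rd:5 wr:1>
#2 MEM src=r0 dispatched  <A:1 Mu:0 Ld:0 B:1 rd:4 wr:0>
#3 ALU src=r8,r6 held:WR_PORT  <A:1 Mu:0 Ld:0 B:1 rd:4 wr:0>
#4 BR src=r6,r2 dispatched  <A:1 Mu:0 Ld:0 B:0 rd:2 wr:0>
#5 MEM src=r5 held:FU  <A:1 Mu:0 Ld:0 B:0 rd:2 wr:0>
#6 ALU src=r2,r3 held:WR_PORT  <A:1 Mu:0 Ld:0 B:0 rd:2 wr:0>

issued = [0, 2, 4]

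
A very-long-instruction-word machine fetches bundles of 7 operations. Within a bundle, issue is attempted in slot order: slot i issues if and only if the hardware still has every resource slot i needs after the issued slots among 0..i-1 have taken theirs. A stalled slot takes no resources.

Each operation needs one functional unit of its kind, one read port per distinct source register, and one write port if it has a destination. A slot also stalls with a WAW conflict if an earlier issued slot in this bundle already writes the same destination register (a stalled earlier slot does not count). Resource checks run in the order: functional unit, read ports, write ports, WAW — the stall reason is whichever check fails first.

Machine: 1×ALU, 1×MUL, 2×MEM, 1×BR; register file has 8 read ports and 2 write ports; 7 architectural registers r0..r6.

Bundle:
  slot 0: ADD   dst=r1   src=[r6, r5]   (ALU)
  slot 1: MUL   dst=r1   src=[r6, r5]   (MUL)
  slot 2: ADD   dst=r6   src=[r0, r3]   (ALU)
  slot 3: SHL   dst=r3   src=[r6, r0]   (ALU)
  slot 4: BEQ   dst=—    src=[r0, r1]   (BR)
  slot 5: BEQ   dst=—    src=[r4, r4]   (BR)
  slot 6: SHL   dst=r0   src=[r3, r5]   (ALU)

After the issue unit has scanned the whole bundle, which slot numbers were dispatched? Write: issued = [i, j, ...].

(0) want 1×ALU +2rd +1wr — yes → AL0|MU1|ME2|BR1|rd6|wr1
(1) want 1×MUL +2rd +1wr — WAW → AL0|MU1|ME2|BR1|rd6|wr1
(2) want 1×ALU +2rd +1wr — FU → AL0|MU1|ME2|BR1|rd6|wr1
(3) want 1×ALU +2rd +1wr — FU → AL0|MU1|ME2|BR1|rd6|wr1
(4) want 1×BR +2rd +0wr — yes → AL0|MU1|ME2|BR0|rd4|wr1
(5) want 1×BR +1rd +0wr — FU → AL0|MU1|ME2|BR0|rd4|wr1
(6) want 1×ALU +2rd +1wr — FU → AL0|MU1|ME2|BR0|rd4|wr1

issued = [0, 4]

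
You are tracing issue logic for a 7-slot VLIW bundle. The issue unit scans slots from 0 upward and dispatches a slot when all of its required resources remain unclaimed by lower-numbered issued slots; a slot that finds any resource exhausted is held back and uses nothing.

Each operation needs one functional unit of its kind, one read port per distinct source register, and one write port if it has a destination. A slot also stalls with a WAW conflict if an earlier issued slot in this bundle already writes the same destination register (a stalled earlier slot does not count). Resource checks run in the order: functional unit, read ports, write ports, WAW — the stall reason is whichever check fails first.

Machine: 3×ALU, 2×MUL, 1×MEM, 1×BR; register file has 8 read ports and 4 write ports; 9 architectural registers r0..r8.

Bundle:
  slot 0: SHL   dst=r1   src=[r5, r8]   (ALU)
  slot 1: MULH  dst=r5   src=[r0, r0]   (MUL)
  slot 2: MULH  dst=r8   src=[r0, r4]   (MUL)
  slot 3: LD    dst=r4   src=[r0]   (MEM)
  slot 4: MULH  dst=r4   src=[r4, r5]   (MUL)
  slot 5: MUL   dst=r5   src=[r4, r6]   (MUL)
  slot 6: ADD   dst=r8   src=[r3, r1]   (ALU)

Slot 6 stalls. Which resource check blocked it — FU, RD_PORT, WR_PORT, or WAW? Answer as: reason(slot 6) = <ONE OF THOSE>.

reason(slot 6) = WR_PORT

#0 ALU src=r5,r8 dispatched  <A:2 Mu:2 Ld:1 B:1 rd:6 wr:3>
#1 MUL src=r0,r0 dispatched  <A:2 Mu:1 Ld:1 B:1 rd:5 wr:2>
#2 MUL src=r0,r4 dispatched  <A:2 Mu:0 Ld:1 B:1 rd:3 wr:1>
#3 MEM src=r0 dispatched  <A:2 Mu:0 Ld:0 B:1 rd:2 wr:0>
#4 MUL src=r4,r5 held:FU  <A:2 Mu:0 Ld:0 B:1 rd:2 wr:0>
#5 MUL src=r4,r6 held:FU  <A:2 Mu:0 Ld:0 B:1 rd:2 wr:0>
#6 ALU src=r3,r1 held:WR_PORT  <A:2 Mu:0 Ld:0 B:1 rd:2 wr:0>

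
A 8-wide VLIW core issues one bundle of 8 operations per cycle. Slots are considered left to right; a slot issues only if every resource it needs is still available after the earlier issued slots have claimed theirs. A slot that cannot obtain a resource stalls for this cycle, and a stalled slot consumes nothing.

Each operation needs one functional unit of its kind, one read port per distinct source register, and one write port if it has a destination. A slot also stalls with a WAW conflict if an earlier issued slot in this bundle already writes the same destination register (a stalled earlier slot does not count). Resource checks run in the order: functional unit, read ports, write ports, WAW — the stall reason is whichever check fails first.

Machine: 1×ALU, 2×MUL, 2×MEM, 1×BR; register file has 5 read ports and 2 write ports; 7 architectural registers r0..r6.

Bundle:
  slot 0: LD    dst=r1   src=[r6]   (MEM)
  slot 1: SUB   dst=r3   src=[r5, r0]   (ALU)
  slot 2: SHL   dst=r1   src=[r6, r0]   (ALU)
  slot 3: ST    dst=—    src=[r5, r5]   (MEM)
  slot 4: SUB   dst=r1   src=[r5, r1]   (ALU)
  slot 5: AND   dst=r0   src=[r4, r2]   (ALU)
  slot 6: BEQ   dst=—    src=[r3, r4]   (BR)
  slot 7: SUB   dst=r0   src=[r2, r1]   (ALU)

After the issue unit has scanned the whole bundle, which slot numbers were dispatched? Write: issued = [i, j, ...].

  0. MEM→r1 ⇒ go  {1A/2Mu/1Ld/1B | 4r 1w}
  1. ALU→r3 ⇒ go  {0A/2Mu/1Ld/1B | 2r 0w}
  2. ALU→r1 ⇒ no(FU)  {0A/2Mu/1Ld/1B | 2r 0w}
  3. MEM ⇒ go  {0A/2Mu/0Ld/1B | 1r 0w}
  4. ALU→r1 ⇒ no(FU)  {0A/2Mu/0Ld/1B | 1r 0w}
  5. ALU→r0 ⇒ no(FU)  {0A/2Mu/0Ld/1B | 1r 0w}
  6. BR ⇒ no(RD_PORT)  {0A/2Mu/0Ld/1B | 1r 0w}
  7. ALU→r0 ⇒ no(FU)  {0A/2Mu/0Ld/1B | 1r 0w}

issued = [0, 1, 3]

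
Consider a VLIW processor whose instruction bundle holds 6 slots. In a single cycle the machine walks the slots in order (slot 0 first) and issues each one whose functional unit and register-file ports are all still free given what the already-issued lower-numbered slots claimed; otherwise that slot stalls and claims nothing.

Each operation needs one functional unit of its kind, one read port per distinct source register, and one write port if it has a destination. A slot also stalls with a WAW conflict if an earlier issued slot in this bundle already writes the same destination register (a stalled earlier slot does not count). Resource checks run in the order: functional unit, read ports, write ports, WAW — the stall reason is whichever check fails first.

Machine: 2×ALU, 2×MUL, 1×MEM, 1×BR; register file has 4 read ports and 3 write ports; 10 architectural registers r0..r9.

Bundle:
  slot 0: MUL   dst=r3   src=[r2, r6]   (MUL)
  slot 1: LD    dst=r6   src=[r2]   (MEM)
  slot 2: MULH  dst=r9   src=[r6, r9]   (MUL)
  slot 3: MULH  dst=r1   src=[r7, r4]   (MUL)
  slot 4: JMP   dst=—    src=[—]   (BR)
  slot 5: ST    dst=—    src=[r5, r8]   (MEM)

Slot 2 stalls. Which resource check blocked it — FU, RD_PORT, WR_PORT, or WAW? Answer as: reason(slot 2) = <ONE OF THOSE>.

reason(slot 2) = RD_PORT

#0 MUL src=r2,r6 dispatched  <A:2 Mu:1 Ld:1 B:1 rd:2 wr:2>
#1 MEM src=r2 dispatched  <A:2 Mu:1 Ld:0 B:1 rd:1 wr:1>
#2 MUL src=r6,r9 held:RD_PORT  <A:2 Mu:1 Ld:0 B:1 rd:1 wr:1>
#3 MUL src=r7,r4 held:RD_PORT  <A:2 Mu:1 Ld:0 B:1 rd:1 wr:1>
#4 BR src=- dispatched  <A:2 Mu:1 Ld:0 B:0 rd:1 wr:1>
#5 MEM src=r5,r8 held:FU  <A:2 Mu:1 Ld:0 B:0 rd:1 wr:1>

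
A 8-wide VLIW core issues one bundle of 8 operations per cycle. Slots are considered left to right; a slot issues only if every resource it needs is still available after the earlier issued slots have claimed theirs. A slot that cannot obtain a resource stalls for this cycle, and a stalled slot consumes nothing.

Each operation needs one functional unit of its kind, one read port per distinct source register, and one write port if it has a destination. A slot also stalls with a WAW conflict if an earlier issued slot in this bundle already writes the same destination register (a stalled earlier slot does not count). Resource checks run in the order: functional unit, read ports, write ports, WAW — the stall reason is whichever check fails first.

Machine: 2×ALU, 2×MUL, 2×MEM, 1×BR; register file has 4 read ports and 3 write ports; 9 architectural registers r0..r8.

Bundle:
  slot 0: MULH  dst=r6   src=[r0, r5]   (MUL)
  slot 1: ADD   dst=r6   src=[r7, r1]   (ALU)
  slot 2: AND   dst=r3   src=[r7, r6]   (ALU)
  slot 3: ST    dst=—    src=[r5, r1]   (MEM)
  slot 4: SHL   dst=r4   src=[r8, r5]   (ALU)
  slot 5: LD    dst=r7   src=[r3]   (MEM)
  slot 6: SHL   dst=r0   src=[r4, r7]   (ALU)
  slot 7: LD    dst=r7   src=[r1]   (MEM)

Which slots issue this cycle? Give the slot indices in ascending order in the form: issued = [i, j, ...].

#0 MUL src=r0,r5 dispatched  <A:2 Mu:1 Ld:2 B:1 rd:2 wr:2>
#1 ALU src=r7,r1 held:WAW  <A:2 Mu:1 Ld:2 B:1 rd:2 wr:2>
#2 ALU src=r7,r6 dispatched  <A:1 Mu:1 Ld:2 B:1 rd:0 wr:1>
#3 MEM src=r5,r1 held:RD_PORT  <A:1 Mu:1 Ld:2 B:1 rd:0 wr:1>
#4 ALU src=r8,r5 held:RD_PORT  <A:1 Mu:1 Ld:2 B:1 rd:0 wr:1>
#5 MEM src=r3 held:RD_PORT  <A:1 Mu:1 Ld:2 B:1 rd:0 wr:1>
#6 ALU src=r4,r7 held:RD_PORT  <A:1 Mu:1 Ld:2 B:1 rd:0 wr:1>
#7 MEM src=r1 held:RD_PORT  <A:1 Mu:1 Ld:2 B:1 rd:0 wr:1>

issued = [0, 2]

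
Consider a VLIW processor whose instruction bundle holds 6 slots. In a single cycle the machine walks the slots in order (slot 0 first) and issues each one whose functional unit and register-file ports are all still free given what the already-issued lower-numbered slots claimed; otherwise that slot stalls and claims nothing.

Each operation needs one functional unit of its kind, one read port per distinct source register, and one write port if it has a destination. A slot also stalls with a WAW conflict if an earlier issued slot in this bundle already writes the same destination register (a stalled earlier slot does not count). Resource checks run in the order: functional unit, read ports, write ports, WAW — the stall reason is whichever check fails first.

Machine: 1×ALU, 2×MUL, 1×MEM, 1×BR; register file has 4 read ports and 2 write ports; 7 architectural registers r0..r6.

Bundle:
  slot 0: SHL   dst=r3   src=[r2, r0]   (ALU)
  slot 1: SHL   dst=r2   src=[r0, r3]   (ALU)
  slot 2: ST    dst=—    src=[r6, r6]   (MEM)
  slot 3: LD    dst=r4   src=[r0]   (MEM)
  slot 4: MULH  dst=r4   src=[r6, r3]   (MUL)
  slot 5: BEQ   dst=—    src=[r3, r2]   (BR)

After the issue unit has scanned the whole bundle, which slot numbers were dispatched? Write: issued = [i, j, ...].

[0] ALU needs rd=2 wr=1: ok; after: ALU=0 MUL=2 MEM=1 BR=1, R=2, W=1
[1] ALU needs rd=2 wr=1: FU; after: ALU=0 MUL=2 MEM=1 BR=1, R=2, W=1
[2] MEM needs rd=1 wr=0: ok; after: ALU=0 MUL=2 MEM=0 BR=1, R=1, W=1
[3] MEM needs rd=1 wr=1: FU; after: ALU=0 MUL=2 MEM=0 BR=1, R=1, W=1
[4] MUL needs rd=2 wr=1: RD_PORT; after: ALU=0 MUL=2 MEM=0 BR=1, R=1, W=1
[5] BR needs rd=2 wr=0: RD_PORT; after: ALU=0 MUL=2 MEM=0 BR=1, R=1, W=1

issued = [0, 2]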